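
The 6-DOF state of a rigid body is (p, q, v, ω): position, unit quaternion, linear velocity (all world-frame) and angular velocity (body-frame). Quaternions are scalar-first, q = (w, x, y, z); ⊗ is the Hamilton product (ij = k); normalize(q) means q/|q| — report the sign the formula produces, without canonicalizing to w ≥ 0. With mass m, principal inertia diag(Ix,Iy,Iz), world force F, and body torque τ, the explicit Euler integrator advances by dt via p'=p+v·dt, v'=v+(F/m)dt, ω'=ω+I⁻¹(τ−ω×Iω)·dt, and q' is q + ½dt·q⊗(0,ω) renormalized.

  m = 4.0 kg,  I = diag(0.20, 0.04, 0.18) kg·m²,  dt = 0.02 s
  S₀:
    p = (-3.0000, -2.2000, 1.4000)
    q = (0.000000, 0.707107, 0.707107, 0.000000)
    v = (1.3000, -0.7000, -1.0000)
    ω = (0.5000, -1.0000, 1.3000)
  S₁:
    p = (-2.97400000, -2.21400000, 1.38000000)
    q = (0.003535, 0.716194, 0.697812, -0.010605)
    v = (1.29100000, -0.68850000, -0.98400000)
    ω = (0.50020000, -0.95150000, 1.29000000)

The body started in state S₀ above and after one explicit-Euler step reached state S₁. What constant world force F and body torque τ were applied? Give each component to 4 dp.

F = (-1.8000, 2.3000, 3.2000)
τ = (-0.1800, 0.1100, -0.0100)

Δω = ω₁−ω₀ = (0.00020000, 0.04850000, -0.01000000)
applied torque τ = (-0.1800, 0.1100, -0.0100)
Δv = v₁−v₀ = (-0.00900000, 0.01150000, 0.01600000)
applied force F = (-1.8000, 2.3000, 3.2000)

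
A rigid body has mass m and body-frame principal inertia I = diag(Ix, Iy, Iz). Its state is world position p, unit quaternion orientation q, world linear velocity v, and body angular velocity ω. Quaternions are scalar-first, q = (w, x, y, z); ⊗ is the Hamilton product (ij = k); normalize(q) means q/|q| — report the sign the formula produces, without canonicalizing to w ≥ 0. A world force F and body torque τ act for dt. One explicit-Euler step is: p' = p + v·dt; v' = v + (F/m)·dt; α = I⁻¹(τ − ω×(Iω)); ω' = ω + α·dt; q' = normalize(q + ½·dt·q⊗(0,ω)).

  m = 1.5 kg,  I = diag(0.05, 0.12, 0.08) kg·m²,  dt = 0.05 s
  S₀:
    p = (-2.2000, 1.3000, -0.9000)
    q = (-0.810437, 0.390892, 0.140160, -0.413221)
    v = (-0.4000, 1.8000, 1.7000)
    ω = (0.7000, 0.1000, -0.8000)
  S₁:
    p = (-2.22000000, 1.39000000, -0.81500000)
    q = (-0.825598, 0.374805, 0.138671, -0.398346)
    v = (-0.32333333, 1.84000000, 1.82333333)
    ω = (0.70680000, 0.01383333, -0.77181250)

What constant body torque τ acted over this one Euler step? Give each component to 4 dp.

Δω = ω₁−ω₀ = (0.00680000, -0.08616667, 0.02818750)
τ = I·(Δω/dt) + ω₀×(Iω₀) = (0.0100, -0.1900, 0.0500)

τ = (0.0100, -0.1900, 0.0500)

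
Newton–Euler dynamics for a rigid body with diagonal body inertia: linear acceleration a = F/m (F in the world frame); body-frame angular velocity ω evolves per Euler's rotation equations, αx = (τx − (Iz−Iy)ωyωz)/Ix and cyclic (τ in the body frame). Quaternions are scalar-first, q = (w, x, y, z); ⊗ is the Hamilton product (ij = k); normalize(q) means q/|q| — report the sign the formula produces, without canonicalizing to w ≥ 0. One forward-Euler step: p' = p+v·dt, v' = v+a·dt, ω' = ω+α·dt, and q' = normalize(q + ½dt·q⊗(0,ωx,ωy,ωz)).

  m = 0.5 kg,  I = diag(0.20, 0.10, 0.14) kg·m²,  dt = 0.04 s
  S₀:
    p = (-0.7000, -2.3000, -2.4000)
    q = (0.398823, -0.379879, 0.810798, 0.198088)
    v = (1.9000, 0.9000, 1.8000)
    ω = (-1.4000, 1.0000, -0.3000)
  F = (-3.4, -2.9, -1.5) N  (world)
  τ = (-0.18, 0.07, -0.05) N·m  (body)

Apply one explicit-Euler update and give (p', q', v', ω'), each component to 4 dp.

p' = (-0.6240, -2.2640, -2.3280)
q' = (0.3729, -0.3996, 0.8105, 0.2107)
v' = (1.6280, 0.6680, 1.6800)
ω' = (-1.4336, 1.0179, -0.3543)

p' = p + v·dt = (-0.6240, -2.2640, -2.3280)
new velocity v' = (1.6280, 0.6680, 1.6800)
ω×(Iω) gyroscopic = (-0.0120, 0.0252, 0.1400)
(τ − ω×Iω)/I = (-0.8400, 0.4480, -1.3571)
new body rate ω' = (-1.4336, 1.0179, -0.3543)
q⊗(0,ω) = (-1.2832022, -0.9996796, 0.0075361, 0.6355913)
q' = normalize(q + ½dt·q⊗(0,ω)) = (0.3729, -0.3996, 0.8105, 0.2107)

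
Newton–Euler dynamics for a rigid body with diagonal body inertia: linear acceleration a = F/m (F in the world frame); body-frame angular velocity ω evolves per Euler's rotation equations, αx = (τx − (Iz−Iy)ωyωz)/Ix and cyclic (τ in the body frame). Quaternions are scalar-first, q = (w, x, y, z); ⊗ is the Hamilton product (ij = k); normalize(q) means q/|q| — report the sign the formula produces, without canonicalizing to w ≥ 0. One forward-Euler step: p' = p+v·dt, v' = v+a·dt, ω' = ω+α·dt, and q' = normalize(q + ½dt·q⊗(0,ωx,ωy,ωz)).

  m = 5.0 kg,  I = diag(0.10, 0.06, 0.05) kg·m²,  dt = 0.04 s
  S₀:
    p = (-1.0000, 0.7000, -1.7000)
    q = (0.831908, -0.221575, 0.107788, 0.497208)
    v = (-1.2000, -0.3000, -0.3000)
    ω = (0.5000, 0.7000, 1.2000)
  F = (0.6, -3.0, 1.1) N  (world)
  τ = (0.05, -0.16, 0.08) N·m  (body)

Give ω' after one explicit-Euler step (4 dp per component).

ω' = (0.5234, 0.5733, 1.2752)

precession coupling ω×(Iω) = (-0.0084, 0.0300, -0.0140)
α = I⁻¹(τ − ω×Iω) = (0.5840, -3.1667, 1.8800)
new body rate ω' = (0.5234, 0.5733, 1.2752)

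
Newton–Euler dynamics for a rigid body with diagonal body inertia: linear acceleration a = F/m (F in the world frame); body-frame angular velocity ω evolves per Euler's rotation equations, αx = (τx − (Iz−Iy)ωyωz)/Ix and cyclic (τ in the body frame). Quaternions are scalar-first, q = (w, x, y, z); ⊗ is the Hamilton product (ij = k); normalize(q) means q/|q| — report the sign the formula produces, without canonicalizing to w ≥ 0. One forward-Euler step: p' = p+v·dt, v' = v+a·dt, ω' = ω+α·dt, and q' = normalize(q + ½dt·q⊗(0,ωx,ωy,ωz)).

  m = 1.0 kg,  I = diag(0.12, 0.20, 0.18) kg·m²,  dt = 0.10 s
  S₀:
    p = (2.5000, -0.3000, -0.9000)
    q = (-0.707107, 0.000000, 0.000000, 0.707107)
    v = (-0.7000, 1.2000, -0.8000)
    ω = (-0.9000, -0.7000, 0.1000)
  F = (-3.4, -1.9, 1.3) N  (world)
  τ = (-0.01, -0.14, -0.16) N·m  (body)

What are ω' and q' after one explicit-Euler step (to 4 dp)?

angular accel α = (-0.0950, -0.7270, -1.1689)
ω' = ω + α·dt = (-0.9095, -0.7727, -0.0169)
Hamilton product q⊗(0,ω) = (-0.0707107, 1.1313712, -0.1414214, -0.0707107)
q' = normalize(q + ½dt·q⊗(0,ω)) = (-0.7095, 0.0565, -0.0071, 0.7024)

ω' = (-0.9095, -0.7727, -0.0169)
q' = (-0.7095, 0.0565, -0.0071, 0.7024)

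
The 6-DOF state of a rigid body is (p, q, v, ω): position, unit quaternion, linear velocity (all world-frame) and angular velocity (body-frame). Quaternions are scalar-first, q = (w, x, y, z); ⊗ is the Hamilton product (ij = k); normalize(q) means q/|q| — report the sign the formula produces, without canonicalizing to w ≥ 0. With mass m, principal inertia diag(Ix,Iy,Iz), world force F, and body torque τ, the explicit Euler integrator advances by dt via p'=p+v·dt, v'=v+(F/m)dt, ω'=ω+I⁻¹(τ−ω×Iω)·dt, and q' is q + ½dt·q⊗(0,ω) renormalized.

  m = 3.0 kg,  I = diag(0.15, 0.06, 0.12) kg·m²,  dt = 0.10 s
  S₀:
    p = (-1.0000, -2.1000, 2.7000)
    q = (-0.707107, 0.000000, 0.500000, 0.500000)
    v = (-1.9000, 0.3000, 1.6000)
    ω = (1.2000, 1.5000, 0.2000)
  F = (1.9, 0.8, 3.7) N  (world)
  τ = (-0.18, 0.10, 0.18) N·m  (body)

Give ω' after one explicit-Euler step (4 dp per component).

α = I⁻¹(τ − ω×Iω) = (-1.3200, 1.5467, 2.8500)
ω + α·dt = (1.0680, 1.6547, 0.4850)

ω' = (1.0680, 1.6547, 0.4850)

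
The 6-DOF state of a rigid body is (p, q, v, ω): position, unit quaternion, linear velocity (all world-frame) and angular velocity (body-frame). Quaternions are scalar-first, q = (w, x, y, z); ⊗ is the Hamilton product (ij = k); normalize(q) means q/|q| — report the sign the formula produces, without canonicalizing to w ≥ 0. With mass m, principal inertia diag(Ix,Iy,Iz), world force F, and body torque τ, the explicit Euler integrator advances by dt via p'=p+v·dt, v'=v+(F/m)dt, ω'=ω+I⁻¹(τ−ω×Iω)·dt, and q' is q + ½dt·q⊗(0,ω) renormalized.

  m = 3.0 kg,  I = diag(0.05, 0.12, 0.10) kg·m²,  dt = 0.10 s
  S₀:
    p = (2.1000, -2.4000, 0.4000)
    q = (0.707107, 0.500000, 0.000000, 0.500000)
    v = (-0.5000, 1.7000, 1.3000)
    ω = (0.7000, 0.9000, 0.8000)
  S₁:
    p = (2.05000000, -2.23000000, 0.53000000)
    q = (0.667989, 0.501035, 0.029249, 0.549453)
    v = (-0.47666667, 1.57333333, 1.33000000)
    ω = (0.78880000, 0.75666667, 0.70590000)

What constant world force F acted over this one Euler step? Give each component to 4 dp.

v₁ − v₀ = (0.02333333, -0.12666667, 0.03000000)
m·(v₁−v₀)/dt = (0.7000, -3.8000, 0.9000)

F = (0.7000, -3.8000, 0.9000)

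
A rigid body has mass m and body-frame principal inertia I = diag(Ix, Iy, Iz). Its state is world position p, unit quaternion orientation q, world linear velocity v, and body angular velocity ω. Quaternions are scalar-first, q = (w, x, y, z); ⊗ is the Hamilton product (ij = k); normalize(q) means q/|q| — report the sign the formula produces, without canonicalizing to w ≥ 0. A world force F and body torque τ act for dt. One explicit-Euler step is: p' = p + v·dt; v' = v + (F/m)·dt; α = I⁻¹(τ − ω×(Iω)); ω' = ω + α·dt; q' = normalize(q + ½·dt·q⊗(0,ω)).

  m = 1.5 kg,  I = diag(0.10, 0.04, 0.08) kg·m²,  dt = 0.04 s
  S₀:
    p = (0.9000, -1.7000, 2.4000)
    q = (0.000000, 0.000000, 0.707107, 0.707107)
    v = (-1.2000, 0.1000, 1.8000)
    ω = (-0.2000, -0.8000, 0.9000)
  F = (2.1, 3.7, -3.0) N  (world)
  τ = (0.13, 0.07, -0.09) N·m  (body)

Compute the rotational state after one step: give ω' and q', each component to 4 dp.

gyro term ω×Iω = (-0.0288, -0.0036, -0.0096)
α = I⁻¹(τ − ω×Iω) = (1.5880, 1.8400, -1.0050)
ω' = ω + α·dt = (-0.1365, -0.7264, 0.8598)
2q̇ = q⊗(0,ω) = (-0.0707107, 1.2020819, -0.1414214, 0.1414214)
q + ½dt·q⊗(0,ω), renormalized = (-0.0014, 0.0240, 0.7041, 0.7097)

ω' = (-0.1365, -0.7264, 0.8598)
q' = (-0.0014, 0.0240, 0.7041, 0.7097)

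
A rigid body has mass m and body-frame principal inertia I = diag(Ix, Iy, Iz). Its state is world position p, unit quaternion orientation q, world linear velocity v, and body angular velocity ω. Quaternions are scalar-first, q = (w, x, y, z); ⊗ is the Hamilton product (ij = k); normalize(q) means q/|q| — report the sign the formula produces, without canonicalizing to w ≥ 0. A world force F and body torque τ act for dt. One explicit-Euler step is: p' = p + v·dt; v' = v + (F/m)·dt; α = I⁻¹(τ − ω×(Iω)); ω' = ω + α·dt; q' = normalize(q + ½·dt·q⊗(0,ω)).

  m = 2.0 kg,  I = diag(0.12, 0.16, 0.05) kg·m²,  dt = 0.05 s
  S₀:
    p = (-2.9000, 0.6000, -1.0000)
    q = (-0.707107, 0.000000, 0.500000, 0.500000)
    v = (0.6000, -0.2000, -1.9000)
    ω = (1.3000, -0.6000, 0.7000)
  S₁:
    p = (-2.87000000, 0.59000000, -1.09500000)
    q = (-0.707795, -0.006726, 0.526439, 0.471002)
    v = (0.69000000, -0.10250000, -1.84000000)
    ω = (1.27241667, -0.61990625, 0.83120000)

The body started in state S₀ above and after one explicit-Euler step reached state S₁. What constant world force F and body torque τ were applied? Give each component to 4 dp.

F = (3.6000, 3.9000, 2.4000)
τ = (-0.0200, 0.0000, 0.1000)

ω₁ − ω₀ = (-0.02758333, -0.01990625, 0.13120000)
applied torque τ = (-0.0200, 0.0000, 0.1000)
Δv = v₁−v₀ = (0.09000000, 0.09750000, 0.06000000)
F = m·Δv/dt = (3.6000, 3.9000, 2.4000)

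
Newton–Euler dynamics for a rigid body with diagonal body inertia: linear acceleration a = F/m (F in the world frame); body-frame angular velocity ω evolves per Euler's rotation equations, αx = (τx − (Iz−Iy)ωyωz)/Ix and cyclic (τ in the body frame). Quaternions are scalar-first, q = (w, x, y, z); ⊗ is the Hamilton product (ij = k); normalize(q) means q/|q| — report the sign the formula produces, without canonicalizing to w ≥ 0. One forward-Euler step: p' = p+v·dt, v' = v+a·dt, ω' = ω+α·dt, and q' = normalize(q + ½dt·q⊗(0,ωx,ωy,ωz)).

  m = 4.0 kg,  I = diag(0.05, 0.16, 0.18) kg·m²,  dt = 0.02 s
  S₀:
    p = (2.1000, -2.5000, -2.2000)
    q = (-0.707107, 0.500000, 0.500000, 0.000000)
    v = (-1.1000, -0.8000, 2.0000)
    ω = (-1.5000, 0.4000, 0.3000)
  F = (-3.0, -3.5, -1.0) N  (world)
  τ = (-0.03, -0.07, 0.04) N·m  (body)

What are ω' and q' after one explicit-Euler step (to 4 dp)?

angular accel α = (-0.6480, -0.8031, 0.5889)
new body rate ω' = (-1.5130, 0.3839, 0.3118)
Hamilton product q⊗(0,ω) = (0.5500000, 1.2106605, -0.4328428, 0.7378679)
q' = normalize(q + ½dt·q⊗(0,ω)) = (-0.7015, 0.5120, 0.4956, 0.0074)

ω' = (-1.5130, 0.3839, 0.3118)
q' = (-0.7015, 0.5120, 0.4956, 0.0074)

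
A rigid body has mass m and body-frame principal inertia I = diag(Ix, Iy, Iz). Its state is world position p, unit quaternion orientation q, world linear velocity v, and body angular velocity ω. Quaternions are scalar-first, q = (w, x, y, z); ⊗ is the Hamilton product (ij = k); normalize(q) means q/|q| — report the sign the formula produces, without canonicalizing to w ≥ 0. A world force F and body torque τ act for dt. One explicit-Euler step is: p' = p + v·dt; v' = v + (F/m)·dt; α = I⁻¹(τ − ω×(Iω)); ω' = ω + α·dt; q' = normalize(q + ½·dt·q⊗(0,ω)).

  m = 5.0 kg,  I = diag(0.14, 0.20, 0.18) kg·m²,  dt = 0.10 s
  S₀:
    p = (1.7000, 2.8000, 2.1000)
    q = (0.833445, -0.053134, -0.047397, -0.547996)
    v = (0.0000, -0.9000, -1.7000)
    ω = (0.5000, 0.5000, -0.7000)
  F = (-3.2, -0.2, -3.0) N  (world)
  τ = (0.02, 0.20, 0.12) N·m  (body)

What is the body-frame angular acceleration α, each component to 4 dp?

α = (0.0929, 0.9300, 0.5833)

precession coupling ω×(Iω) = (0.0070, 0.0140, 0.0150)
(τ − ω×Iω)/I = (0.0929, 0.9300, 0.5833)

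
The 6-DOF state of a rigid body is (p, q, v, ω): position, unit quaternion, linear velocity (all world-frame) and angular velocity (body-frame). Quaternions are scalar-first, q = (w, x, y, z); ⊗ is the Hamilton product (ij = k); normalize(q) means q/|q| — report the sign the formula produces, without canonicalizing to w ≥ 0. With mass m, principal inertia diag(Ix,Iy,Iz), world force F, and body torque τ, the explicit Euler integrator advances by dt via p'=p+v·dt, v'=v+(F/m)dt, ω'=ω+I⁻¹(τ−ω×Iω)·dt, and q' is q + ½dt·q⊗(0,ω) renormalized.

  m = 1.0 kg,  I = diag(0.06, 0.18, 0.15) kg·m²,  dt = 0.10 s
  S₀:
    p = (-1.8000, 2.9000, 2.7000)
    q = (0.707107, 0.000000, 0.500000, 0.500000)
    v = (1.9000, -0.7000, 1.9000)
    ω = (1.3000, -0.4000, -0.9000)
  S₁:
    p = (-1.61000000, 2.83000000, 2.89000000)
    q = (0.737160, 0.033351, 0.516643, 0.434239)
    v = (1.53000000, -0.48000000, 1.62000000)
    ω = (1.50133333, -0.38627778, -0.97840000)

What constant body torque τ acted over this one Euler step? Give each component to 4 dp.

Δω = ω₁−ω₀ = (0.20133333, 0.01372222, -0.07840000)
I·α + gyro = (0.1100, 0.1300, -0.1800)

τ = (0.1100, 0.1300, -0.1800)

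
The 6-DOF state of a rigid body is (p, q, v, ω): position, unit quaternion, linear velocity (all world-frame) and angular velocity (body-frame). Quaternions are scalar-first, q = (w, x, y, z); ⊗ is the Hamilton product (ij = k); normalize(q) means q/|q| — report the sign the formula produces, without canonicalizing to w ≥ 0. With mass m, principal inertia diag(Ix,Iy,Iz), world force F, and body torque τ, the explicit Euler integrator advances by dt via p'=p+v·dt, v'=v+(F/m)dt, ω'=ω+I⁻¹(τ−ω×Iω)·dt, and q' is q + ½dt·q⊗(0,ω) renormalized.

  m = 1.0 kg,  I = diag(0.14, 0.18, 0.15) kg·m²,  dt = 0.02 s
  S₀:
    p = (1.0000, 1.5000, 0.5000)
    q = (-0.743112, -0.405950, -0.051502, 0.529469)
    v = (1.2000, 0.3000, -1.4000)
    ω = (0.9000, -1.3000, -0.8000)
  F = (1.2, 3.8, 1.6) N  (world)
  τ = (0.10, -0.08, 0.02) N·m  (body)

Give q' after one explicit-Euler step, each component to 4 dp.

q' = (-0.7358, -0.4053, -0.0403, 0.5411)

q⊗(0,ω) = (0.7219776, 0.0607105, 1.1178077, 1.1685764)
q + ½dt·q⊗(0,ω), renormalized = (-0.7358, -0.4053, -0.0403, 0.5411)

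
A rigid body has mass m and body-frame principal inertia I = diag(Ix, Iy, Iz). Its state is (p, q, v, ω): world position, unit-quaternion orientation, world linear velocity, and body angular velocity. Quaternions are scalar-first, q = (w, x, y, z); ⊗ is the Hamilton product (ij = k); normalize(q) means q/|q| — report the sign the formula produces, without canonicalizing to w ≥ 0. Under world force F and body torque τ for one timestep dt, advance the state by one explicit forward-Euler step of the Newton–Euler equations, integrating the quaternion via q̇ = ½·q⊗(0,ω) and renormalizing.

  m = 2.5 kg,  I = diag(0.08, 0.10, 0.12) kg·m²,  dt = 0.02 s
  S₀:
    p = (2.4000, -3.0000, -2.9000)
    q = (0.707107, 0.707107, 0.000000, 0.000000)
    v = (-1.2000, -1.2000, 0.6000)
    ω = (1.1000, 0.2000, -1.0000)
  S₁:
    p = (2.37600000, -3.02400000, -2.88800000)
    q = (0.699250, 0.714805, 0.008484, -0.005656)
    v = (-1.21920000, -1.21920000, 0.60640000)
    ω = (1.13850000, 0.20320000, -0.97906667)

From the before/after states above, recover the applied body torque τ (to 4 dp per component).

τ = (0.1500, 0.0600, 0.1300)

ω₁ − ω₀ = (0.03850000, 0.00320000, 0.02093333)
gyro term ω₀×Iω₀ = (-0.0040, 0.0440, 0.0044)
applied torque τ = (0.1500, 0.0600, 0.1300)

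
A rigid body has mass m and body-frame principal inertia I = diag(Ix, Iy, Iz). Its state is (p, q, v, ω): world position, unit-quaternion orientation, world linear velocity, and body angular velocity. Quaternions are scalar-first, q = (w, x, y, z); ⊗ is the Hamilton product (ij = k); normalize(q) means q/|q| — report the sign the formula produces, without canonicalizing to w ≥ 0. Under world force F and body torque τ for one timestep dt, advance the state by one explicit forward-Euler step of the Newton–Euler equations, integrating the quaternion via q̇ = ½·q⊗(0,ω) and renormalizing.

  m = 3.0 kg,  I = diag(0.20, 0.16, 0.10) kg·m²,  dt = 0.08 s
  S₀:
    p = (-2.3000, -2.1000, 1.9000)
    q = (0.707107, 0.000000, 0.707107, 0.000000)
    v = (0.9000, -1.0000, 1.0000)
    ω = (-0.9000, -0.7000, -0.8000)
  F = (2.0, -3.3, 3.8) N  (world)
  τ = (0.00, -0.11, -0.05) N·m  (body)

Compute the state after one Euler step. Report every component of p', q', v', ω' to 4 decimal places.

linear accel F/m = (0.6667, -1.1000, 1.2667)
p + v·dt = (-2.2280, -2.1800, 1.9800)
v + (F/m)dt = (0.9533, -1.0880, 1.1013)
ω×(Iω) gyroscopic = (-0.0336, 0.0720, -0.0252)
α = I⁻¹(τ − ω×Iω) = (0.1680, -1.1375, -0.2480)
ω' = ω + α·dt = (-0.8866, -0.7910, -0.8198)
Hamilton product q⊗(0,ω) = (0.4949749, -1.2020819, -0.4949749, 0.0707107)
updated quaternion q' = (0.7258, -0.0480, 0.6862, 0.0028)

p' = (-2.2280, -2.1800, 1.9800)
q' = (0.7258, -0.0480, 0.6862, 0.0028)
v' = (0.9533, -1.0880, 1.1013)
ω' = (-0.8866, -0.7910, -0.8198)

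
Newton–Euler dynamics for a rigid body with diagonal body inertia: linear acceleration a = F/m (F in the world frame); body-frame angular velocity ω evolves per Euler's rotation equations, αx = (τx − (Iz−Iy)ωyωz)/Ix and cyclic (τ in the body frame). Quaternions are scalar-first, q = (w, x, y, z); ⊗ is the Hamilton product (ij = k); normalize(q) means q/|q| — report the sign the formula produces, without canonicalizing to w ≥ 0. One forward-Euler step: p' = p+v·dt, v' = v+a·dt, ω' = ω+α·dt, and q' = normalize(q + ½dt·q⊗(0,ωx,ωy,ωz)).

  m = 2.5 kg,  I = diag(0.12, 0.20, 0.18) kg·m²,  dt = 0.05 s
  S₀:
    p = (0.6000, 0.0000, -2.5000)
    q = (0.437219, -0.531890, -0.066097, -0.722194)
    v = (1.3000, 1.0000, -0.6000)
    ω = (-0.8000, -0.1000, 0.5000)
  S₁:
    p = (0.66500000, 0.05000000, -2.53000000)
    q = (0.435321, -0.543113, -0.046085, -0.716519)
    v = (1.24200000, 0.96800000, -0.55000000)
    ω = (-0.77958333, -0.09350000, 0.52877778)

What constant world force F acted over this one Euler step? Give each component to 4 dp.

Δv = v₁−v₀ = (-0.05800000, -0.03200000, 0.05000000)
m·(v₁−v₀)/dt = (-2.9000, -1.6000, 2.5000)

F = (-2.9000, -1.6000, 2.5000)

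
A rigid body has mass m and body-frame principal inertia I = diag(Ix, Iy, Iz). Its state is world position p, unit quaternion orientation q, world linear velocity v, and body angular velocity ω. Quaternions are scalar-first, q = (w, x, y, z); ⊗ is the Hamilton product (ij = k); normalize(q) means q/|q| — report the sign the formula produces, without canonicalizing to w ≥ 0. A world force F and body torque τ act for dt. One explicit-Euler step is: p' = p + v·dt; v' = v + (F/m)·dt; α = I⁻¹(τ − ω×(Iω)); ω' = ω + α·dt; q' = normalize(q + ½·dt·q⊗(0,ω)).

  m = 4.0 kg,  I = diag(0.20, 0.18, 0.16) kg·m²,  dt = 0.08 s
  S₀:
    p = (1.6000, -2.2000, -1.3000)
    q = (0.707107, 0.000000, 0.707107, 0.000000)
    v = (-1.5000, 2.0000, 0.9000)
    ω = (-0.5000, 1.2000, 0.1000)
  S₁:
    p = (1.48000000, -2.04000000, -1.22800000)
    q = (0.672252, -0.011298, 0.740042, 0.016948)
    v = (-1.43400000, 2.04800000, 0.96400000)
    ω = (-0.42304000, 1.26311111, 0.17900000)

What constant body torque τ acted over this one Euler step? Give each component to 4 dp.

τ = (0.1900, 0.1400, 0.1700)

ω₁ − ω₀ = (0.07696000, 0.06311111, 0.07900000)
precession coupling = (-0.0024, -0.0020, 0.0120)
applied torque τ = (0.1900, 0.1400, 0.1700)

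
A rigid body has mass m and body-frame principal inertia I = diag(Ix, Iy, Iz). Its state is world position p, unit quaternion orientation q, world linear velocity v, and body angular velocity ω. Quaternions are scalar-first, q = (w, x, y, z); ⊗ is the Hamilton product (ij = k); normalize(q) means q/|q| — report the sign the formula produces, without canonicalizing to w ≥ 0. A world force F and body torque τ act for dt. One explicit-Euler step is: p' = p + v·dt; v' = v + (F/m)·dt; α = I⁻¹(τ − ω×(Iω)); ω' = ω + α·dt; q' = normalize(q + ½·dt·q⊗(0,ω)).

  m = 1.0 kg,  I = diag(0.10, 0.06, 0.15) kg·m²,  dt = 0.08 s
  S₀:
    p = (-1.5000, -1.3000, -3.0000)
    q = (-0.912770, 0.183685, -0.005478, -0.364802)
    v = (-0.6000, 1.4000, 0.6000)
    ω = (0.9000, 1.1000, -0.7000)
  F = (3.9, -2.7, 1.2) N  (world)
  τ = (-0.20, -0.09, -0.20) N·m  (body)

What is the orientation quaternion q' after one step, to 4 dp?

q⊗(0,ω) = (-0.4146521, -0.4163762, -1.2037893, 0.8459227)
updated quaternion q' = (-0.9275, 0.1667, -0.0535, -0.3303)

q' = (-0.9275, 0.1667, -0.0535, -0.3303)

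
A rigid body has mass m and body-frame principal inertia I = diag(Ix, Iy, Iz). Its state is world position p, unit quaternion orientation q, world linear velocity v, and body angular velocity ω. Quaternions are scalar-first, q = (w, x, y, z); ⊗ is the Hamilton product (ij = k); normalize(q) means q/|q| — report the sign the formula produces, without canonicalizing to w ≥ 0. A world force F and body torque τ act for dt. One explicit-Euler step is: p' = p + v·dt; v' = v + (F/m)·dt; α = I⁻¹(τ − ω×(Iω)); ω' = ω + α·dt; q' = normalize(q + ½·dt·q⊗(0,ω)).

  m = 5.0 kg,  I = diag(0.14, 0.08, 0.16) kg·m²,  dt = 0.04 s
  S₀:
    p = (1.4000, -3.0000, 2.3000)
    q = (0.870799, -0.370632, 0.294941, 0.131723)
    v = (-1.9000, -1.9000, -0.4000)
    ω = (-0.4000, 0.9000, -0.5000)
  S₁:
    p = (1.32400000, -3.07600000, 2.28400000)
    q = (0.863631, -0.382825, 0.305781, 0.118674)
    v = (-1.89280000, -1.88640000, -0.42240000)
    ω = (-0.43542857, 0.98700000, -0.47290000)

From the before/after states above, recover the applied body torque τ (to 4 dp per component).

ω₁ − ω₀ = (-0.03542857, 0.08700000, 0.02710000)
applied torque τ = (-0.1600, 0.1700, 0.1300)

τ = (-0.1600, 0.1700, 0.1300)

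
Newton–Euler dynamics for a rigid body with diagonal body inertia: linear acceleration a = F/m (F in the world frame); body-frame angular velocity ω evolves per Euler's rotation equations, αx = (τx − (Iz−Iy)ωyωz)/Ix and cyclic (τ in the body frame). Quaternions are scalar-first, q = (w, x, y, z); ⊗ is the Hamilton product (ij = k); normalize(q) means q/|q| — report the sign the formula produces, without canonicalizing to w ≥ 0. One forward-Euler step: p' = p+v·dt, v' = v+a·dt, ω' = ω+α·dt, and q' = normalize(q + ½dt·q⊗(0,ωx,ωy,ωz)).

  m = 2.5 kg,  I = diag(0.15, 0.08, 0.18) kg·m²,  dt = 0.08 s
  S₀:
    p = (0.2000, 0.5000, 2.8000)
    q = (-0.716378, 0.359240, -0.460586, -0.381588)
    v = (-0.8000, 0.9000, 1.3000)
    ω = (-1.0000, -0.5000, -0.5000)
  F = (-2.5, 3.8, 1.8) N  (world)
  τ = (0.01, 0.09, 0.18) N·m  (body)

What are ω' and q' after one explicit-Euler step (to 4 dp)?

α = I⁻¹(τ − ω×Iω) = (-0.1000, 1.3125, 1.1944)
ω + α·dt = (-1.0080, -0.3950, -0.4044)
Hamilton product q⊗(0,ω) = (-0.0618470, 0.7558770, 0.9193970, -0.2820170)
q' = normalize(q + ½dt·q⊗(0,ω)) = (-0.7180, 0.3890, -0.4233, -0.3924)

ω' = (-1.0080, -0.3950, -0.4044)
q' = (-0.7180, 0.3890, -0.4233, -0.3924)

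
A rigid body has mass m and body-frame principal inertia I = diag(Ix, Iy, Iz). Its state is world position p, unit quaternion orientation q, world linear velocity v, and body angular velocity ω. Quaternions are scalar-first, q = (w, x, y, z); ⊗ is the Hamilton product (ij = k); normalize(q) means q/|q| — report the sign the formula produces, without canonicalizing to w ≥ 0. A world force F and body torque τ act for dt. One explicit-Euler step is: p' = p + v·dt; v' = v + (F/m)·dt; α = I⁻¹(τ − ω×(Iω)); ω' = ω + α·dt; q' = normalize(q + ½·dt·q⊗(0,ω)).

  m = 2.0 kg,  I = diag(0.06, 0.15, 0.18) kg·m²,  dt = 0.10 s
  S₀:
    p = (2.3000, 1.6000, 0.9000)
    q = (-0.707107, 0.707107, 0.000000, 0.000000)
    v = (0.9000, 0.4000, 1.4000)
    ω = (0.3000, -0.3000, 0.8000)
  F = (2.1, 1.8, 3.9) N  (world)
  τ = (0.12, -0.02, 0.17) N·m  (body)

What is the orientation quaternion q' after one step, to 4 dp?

q' = (-0.7170, 0.6958, -0.0177, -0.0389)

q⊗(0,ω) = (-0.2121321, -0.2121321, -0.3535535, -0.7778177)
q + ½dt·q⊗(0,ω), renormalized = (-0.7170, 0.6958, -0.0177, -0.0389)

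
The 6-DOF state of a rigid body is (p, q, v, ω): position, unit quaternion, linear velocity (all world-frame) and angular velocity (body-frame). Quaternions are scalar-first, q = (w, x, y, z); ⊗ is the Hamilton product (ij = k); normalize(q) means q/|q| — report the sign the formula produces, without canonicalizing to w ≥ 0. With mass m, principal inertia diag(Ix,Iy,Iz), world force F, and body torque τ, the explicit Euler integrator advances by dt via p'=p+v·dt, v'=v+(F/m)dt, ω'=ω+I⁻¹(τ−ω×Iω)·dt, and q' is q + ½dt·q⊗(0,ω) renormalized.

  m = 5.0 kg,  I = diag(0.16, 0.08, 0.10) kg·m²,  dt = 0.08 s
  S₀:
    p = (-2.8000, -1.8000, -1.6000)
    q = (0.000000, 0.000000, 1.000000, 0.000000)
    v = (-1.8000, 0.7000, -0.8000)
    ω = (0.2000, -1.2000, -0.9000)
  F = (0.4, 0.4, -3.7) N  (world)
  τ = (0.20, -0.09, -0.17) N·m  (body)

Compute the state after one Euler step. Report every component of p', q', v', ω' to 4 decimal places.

p' = (-2.9440, -1.7440, -1.6640)
q' = (0.0479, -0.0359, 0.9982, -0.0080)
v' = (-1.7936, 0.7064, -0.8592)
ω' = (0.2892, -1.2792, -1.0514)

p' = p + v·dt = (-2.9440, -1.7440, -1.6640)
v' = v + a·dt = (-1.7936, 0.7064, -0.8592)
gyro term ω×Iω = (0.0216, -0.0108, 0.0192)
α = I⁻¹(τ − ω×Iω) = (1.1150, -0.9900, -1.8920)
ω' = ω + α·dt = (0.2892, -1.2792, -1.0514)
2q̇ = q⊗(0,ω) = (1.2000000, -0.9000000, 0.0000000, -0.2000000)
q' = normalize(q + ½dt·q⊗(0,ω)) = (0.0479, -0.0359, 0.9982, -0.0080)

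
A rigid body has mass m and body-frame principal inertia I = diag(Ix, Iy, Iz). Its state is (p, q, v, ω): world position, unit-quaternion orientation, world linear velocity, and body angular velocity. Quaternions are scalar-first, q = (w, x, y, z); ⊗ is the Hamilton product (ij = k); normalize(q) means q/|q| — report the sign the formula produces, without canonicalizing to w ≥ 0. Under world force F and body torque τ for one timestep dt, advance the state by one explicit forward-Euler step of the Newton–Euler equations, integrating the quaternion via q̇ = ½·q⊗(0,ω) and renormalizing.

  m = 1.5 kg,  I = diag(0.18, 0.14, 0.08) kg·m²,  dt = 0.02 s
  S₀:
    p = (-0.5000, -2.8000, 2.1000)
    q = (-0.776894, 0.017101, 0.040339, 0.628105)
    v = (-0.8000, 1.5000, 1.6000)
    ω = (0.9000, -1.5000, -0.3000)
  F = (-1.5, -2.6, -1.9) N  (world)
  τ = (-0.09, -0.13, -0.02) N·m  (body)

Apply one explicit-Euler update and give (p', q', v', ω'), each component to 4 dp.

p' = (-0.5160, -2.7700, 2.1320)
q' = (-0.7744, 0.0194, 0.0577, 0.6297)
v' = (-0.8200, 1.4653, 1.5747)
ω' = (0.8930, -1.5147, -0.3185)

a = (-1.0000, -1.7333, -1.2667)
new position p' = (-0.5160, -2.7700, 2.1320)
v + (F/m)dt = (-0.8200, 1.4653, 1.5747)
angular accel α = (-0.3500, -0.7357, -0.9250)
ω + α·dt = (0.8930, -1.5147, -0.3185)
2q̇ = q⊗(0,ω) = (0.2335491, 0.2308512, 1.7357658, 0.1711116)
updated quaternion q' = (-0.7744, 0.0194, 0.0577, 0.6297)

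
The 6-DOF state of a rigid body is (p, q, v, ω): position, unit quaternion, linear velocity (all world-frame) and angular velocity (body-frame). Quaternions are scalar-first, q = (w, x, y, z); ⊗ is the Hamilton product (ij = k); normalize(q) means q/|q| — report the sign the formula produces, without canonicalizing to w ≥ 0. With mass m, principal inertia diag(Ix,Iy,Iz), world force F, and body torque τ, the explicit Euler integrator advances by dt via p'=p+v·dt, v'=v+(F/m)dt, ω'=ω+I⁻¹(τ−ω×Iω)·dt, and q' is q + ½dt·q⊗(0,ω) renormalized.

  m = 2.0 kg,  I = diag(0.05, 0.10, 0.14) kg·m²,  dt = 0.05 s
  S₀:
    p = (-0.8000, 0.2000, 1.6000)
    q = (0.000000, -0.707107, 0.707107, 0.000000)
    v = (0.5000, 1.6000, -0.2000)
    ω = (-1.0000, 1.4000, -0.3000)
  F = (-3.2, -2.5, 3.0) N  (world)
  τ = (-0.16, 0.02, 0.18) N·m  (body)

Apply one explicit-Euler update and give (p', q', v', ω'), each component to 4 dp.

a = F/m = (-1.6000, -1.2500, 1.5000)
new position p' = (-0.7750, 0.2800, 1.5900)
v + (F/m)dt = (0.4200, 1.5375, -0.1250)
ω×(Iω) gyroscopic = (-0.0168, -0.0270, -0.0700)
α = I⁻¹(τ − ω×Iω) = (-2.8640, 0.4700, 1.7857)
new body rate ω' = (-1.1432, 1.4235, -0.2107)
q⊗(0,ω) = (-1.6970568, -0.2121321, -0.2121321, -0.2828428)
q + ½dt·q⊗(0,ω), renormalized = (-0.0424, -0.7117, 0.7011, -0.0071)

p' = (-0.7750, 0.2800, 1.5900)
q' = (-0.0424, -0.7117, 0.7011, -0.0071)
v' = (0.4200, 1.5375, -0.1250)
ω' = (-1.1432, 1.4235, -0.2107)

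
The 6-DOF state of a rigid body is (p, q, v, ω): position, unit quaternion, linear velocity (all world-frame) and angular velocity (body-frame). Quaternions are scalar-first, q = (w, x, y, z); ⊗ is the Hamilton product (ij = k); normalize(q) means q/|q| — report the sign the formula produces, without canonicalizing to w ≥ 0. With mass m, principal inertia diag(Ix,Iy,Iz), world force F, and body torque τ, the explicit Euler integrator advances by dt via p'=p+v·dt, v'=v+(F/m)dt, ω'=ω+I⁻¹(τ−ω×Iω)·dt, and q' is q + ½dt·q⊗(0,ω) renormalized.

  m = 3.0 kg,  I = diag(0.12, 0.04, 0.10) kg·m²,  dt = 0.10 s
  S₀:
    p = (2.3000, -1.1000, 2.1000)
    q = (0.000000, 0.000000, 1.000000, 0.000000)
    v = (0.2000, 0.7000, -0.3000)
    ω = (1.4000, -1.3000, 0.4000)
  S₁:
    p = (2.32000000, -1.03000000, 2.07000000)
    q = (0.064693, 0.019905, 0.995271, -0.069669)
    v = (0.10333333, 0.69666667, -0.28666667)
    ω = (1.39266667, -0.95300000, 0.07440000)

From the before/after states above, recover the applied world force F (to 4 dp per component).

Δv = v₁−v₀ = (-0.09666667, -0.00333333, 0.01333333)
F = m·Δv/dt = (-2.9000, -0.1000, 0.4000)

F = (-2.9000, -0.1000, 0.4000)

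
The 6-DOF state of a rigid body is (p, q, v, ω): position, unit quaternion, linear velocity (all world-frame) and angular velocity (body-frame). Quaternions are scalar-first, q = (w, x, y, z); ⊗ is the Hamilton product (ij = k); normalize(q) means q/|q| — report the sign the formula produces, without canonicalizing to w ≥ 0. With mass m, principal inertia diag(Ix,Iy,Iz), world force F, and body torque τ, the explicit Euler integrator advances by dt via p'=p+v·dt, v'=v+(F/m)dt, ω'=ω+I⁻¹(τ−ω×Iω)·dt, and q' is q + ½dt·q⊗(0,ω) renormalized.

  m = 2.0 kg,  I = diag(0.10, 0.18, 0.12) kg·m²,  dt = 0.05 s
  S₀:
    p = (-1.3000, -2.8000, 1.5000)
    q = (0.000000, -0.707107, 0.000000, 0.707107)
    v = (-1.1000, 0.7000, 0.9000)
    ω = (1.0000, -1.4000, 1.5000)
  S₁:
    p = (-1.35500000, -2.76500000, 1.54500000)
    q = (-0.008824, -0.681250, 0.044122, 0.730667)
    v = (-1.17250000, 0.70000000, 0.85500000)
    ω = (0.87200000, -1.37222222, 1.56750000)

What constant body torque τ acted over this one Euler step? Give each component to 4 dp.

rate change Δω = (-0.12800000, 0.02777778, 0.06750000)
applied torque τ = (-0.1300, 0.0700, 0.0500)

τ = (-0.1300, 0.0700, 0.0500)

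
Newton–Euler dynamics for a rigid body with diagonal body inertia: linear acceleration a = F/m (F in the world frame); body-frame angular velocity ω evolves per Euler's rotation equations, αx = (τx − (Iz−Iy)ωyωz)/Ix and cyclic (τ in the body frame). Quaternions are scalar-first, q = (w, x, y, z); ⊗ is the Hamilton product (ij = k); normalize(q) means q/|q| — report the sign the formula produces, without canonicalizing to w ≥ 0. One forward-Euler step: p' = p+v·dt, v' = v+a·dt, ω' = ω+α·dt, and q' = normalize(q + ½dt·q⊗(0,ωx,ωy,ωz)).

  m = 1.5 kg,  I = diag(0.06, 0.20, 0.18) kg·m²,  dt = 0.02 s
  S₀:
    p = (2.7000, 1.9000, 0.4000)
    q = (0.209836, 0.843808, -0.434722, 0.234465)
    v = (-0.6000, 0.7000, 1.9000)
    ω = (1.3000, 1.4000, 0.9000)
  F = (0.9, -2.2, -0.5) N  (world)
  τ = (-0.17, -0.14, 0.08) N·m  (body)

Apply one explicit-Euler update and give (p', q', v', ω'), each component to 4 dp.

p' = (2.6880, 1.9140, 0.4380)
q' = (0.2028, 0.8392, -0.4362, 0.2538)
v' = (-0.5880, 0.6707, 1.8933)
ω' = (1.2517, 1.4000, 0.8806)

precession coupling ω×(Iω) = (-0.0252, -0.1404, 0.2548)
α = I⁻¹(τ − ω×Iω) = (-2.4133, 0.0020, -0.9711)
ω + α·dt = (1.2517, 1.4000, 0.8806)
Hamilton product q⊗(0,ω) = (-0.6993581, -0.4467140, -0.1608523, 1.9353222)
updated quaternion q' = (0.2028, 0.8392, -0.4362, 0.2538)
a = (0.6000, -1.4667, -0.3333)
p' = p + v·dt = (2.6880, 1.9140, 0.4380)
v + (F/m)dt = (-0.5880, 0.6707, 1.8933)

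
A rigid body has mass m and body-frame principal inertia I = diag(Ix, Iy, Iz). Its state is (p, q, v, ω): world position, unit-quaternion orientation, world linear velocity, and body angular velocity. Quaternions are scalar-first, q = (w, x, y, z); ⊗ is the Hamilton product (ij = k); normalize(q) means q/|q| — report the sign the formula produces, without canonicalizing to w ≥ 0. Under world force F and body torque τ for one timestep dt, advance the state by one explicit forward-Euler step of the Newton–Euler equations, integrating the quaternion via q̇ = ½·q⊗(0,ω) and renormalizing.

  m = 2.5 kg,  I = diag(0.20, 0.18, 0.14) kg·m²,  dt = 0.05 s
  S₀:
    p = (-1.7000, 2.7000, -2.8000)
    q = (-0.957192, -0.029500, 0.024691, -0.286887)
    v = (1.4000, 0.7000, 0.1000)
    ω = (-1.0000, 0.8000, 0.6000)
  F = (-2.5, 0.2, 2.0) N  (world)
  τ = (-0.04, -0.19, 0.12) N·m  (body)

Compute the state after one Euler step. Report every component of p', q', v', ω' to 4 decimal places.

a = (-1.0000, 0.0800, 0.8000)
p' = p + v·dt = (-1.6300, 2.7350, -2.7950)
v + (F/m)dt = (1.3500, 0.7040, 0.1400)
precession coupling ω×(Iω) = (-0.0192, -0.0360, 0.0160)
α = I⁻¹(τ − ω×Iω) = (-0.1040, -0.8556, 0.7429)
ω' = ω + α·dt = (-1.0052, 0.7572, 0.6371)
2q̇ = q⊗(0,ω) = (0.1228794, 1.2015162, -0.4611666, -0.5732242)
q' = normalize(q + ½dt·q⊗(0,ω)) = (-0.9535, 0.0005, 0.0132, -0.3010)

p' = (-1.6300, 2.7350, -2.7950)
q' = (-0.9535, 0.0005, 0.0132, -0.3010)
v' = (1.3500, 0.7040, 0.1400)
ω' = (-1.0052, 0.7572, 0.6371)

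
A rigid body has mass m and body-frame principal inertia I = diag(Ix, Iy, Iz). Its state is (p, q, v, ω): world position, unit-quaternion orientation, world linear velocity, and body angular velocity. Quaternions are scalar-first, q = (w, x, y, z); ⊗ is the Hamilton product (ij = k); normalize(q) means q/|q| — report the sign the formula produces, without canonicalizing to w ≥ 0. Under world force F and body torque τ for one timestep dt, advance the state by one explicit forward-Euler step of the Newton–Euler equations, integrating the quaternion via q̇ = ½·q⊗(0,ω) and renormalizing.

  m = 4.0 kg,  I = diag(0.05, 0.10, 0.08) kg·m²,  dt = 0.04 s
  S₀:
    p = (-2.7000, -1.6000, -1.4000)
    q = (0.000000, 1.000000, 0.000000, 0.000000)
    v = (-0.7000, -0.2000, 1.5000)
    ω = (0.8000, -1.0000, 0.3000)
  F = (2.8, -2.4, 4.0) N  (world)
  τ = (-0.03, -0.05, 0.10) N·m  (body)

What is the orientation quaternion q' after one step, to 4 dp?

q' = (-0.0160, 0.9997, -0.0060, -0.0200)

Hamilton product q⊗(0,ω) = (-0.8000000, 0.0000000, -0.3000000, -1.0000000)
q + ½dt·q⊗(0,ω), renormalized = (-0.0160, 0.9997, -0.0060, -0.0200)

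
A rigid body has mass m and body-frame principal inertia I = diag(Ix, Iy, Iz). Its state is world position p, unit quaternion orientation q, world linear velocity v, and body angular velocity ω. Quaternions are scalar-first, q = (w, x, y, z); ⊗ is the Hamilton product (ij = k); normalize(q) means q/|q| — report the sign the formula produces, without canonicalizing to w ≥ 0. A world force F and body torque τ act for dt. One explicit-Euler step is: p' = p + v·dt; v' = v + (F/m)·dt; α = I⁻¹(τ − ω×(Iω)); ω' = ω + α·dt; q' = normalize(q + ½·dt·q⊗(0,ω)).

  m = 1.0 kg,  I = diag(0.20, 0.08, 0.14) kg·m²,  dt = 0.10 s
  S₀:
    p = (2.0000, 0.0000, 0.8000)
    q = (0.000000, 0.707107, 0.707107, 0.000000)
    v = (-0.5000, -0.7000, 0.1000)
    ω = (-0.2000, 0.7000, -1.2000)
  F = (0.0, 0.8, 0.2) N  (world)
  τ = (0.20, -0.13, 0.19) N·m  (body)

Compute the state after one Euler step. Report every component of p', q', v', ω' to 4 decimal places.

p + v·dt = (1.9500, -0.0700, 0.8100)
v + (F/m)dt = (-0.5000, -0.6200, 0.1200)
angular accel α = (1.2520, -1.8050, 1.2371)
new body rate ω' = (-0.0748, 0.5195, -1.0763)
2q̇ = q⊗(0,ω) = (-0.3535535, -0.8485284, 0.8485284, 0.6363963)
updated quaternion q' = (-0.0176, 0.6630, 0.7477, 0.0317)

p' = (1.9500, -0.0700, 0.8100)
q' = (-0.0176, 0.6630, 0.7477, 0.0317)
v' = (-0.5000, -0.6200, 0.1200)
ω' = (-0.0748, 0.5195, -1.0763)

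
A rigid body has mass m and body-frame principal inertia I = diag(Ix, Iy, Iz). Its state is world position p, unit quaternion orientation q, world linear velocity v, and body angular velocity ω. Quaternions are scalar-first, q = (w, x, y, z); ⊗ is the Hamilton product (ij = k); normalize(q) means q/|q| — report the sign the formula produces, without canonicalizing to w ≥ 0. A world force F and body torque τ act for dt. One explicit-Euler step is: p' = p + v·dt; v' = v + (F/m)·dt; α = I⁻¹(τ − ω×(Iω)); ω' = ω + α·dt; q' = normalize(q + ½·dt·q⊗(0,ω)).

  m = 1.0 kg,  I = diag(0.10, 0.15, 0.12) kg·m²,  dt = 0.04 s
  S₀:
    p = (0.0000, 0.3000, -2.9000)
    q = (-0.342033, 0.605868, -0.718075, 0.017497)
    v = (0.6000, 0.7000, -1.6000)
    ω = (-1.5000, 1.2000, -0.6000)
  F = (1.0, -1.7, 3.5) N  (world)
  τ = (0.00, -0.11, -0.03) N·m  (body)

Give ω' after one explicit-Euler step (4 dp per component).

ω' = (-1.5086, 1.1755, -0.5800)

gyro term ω×Iω = (0.0216, -0.0180, -0.0900)
angular accel α = (-0.2160, -0.6133, 0.5000)
ω + α·dt = (-1.5086, 1.1755, -0.5800)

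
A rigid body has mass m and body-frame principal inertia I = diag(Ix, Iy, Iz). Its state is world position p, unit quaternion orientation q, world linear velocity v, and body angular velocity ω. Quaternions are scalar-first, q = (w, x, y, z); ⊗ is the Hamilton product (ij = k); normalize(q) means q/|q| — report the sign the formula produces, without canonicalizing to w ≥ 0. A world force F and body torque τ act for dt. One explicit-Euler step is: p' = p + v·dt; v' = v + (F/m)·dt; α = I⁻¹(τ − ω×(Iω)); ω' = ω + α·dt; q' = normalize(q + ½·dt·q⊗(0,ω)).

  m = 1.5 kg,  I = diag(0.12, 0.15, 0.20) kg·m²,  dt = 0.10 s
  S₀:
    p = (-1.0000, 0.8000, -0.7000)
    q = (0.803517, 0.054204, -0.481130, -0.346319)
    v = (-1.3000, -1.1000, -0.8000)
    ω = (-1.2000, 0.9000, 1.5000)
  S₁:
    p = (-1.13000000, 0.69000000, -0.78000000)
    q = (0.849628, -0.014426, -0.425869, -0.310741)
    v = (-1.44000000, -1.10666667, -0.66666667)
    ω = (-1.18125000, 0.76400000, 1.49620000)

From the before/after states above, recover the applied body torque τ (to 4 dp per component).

τ = (0.0900, -0.0600, -0.0400)

rate change Δω = (0.01875000, -0.13600000, -0.00380000)
I·α + gyro = (0.0900, -0.0600, -0.0400)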